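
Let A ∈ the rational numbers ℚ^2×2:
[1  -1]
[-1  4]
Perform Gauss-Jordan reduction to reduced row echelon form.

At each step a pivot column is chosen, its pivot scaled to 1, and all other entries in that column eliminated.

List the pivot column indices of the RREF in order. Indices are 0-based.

step 1: normalize row 0 (÷1) = (1, -1)
  row 1: subtract -1×row0 = (0, 3)
step 2: normalize row 1 (÷3) = (0, 1)
  row 0: subtract -1×row1 = (1, 0)

pivot columns: 0, 1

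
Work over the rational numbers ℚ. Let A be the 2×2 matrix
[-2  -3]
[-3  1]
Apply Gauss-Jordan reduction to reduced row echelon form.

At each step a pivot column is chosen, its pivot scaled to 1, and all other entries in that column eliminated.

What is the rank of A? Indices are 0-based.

pivot(0,0)=-2: scale R0 → (1, 3/2)
  clear (1,0): R1 −= (-3)R0 → (0, 11/2)
pivot(1,1)=11/2: scale R1 → (0, 1)
  clear (0,1): R0 −= (3/2)R1 → (1, 0)

rank = 2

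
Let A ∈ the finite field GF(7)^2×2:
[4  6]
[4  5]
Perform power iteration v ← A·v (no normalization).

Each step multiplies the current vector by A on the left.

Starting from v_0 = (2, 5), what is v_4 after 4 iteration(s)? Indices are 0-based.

v_0 = (2, 5).
v_1 = A·v_0 = (3, 5).
v_2 = A·v_1 = (0, 2).
v_3 = A·v_2 = (5, 3).
v_4 = A·v_3 = (3, 0).

v_4 = (3, 0)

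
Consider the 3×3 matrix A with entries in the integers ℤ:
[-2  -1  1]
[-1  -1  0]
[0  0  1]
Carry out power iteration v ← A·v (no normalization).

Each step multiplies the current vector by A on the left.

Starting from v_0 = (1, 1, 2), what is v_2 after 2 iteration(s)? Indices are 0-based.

v_0 = (1, 1, 2).
v_1 = A·v_0 = (-1, -2, 2).
v_2 = A·v_1 = (6, 3, 2).

v_2 = (6, 3, 2)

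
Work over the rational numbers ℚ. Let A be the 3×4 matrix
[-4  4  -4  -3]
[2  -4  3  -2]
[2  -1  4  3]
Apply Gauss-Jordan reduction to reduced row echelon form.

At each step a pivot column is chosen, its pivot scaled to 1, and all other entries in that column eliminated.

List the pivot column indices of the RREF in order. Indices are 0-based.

pivot columns: 0, 1, 2

step 1: normalize row 0 (÷-4) = (1, -1, 1, 3/4)
  row 1: subtract 2×row0 = (0, -2, 1, -7/2)
  row 2: subtract 2×row0 = (0, 1, 2, 3/2)
step 2: normalize row 1 (÷-2) = (0, 1, -1/2, 7/4)
  row 0: subtract -1×row1 = (1, 0, 1/2, 5/2)
  row 2: subtract 1×row1 = (0, 0, 5/2, -1/4)
step 3: normalize row 2 (÷5/2) = (0, 0, 1, -1/10)
  row 0: subtract 1/2×row2 = (1, 0, 0, 51/20)
  row 1: subtract -1/2×row2 = (0, 1, 0, 17/10)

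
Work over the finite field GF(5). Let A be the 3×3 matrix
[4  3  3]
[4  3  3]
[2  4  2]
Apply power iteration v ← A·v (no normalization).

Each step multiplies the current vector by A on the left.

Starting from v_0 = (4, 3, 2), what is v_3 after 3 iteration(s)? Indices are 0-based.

v_0 = (4, 3, 2).
v_1 = A·v_0 = (1, 1, 4).
v_2 = A·v_1 = (4, 4, 4).
v_3 = A·v_2 = (0, 0, 2).

v_3 = (0, 0, 2)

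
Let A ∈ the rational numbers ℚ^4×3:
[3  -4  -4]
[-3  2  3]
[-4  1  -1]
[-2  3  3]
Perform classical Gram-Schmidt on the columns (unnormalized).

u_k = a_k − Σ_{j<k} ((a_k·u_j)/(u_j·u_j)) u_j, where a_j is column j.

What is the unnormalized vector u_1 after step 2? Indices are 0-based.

u_1 = (-34/19, -4/19, -37/19, 29/19)

Step 1: u_0 = a_0 = (3, -3, -4, -2).
Step 2: u_1 = a_1 − (-14/19)·u_0 = (-34/19, -4/19, -37/19, 29/19).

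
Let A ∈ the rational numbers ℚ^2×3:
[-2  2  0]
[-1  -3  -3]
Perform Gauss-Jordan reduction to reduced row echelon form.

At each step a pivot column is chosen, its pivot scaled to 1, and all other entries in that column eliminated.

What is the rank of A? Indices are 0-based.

rank = 2

step 1: normalize row 0 (÷-2) = (1, -1, 0)
  row 1: subtract -1×row0 = (0, -4, -3)
step 2: normalize row 1 (÷-4) = (0, 1, 3/4)
  row 0: subtract -1×row1 = (1, 0, 3/4)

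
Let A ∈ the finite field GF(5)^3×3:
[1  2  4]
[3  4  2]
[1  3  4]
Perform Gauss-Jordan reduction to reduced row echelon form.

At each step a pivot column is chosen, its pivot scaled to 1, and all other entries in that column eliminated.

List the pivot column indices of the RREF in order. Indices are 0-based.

pivot(0,0)=1: scale R0 → (1, 2, 4)
  clear (1,0): R1 −= (3)R0 → (0, 3, 0)
  clear (2,0): R2 −= (1)R0 → (0, 1, 0)
pivot(1,1)=3: scale R1 → (0, 1, 0)
  clear (0,1): R0 −= (2)R1 → (1, 0, 4)
  clear (2,1): R2 −= (1)R1 → (0, 0, 0)
col 2: no nonzero at/below row 2; advance.

pivot columns: 0, 1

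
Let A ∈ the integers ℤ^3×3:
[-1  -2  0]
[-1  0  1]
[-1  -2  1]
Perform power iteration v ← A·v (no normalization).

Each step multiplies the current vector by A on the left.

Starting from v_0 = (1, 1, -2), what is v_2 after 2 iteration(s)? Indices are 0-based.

v_2 = (9, -2, 4)

v_0 = (1, 1, -2).
v_1 = A·v_0 = (-3, -3, -5).
v_2 = A·v_1 = (9, -2, 4).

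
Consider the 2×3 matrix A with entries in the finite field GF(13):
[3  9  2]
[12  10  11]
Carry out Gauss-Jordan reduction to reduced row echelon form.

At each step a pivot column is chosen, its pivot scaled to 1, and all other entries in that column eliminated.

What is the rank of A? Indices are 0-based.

[1] R0 /= 3  ⇒  (1, 3, 5)
     R1 -= 12·R0  ⇒  (0, 0, 3)
column 1 empty below row 1
[2] R1 /= 3  ⇒  (0, 0, 1)
     R0 -= 5·R1  ⇒  (1, 3, 0)

rank = 2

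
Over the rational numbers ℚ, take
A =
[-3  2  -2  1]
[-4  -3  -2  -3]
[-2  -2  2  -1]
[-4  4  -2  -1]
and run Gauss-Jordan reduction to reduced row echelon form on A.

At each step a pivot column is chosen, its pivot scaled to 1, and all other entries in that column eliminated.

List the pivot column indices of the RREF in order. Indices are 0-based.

pivot columns: 0, 1, 2, 3

pivot(0,0)=-3: scale R0 → (1, -2/3, 2/3, -1/3)
  clear (1,0): R1 −= (-4)R0 → (0, -17/3, 2/3, -13/3)
  clear (2,0): R2 −= (-2)R0 → (0, -10/3, 10/3, -5/3)
  clear (3,0): R3 −= (-4)R0 → (0, 4/3, 2/3, -7/3)
pivot(1,1)=-17/3: scale R1 → (0, 1, -2/17, 13/17)
  clear (0,1): R0 −= (-2/3)R1 → (1, 0, 10/17, 3/17)
  clear (2,1): R2 −= (-10/3)R1 → (0, 0, 50/17, 15/17)
  clear (3,1): R3 −= (4/3)R1 → (0, 0, 14/17, -57/17)
pivot(2,2)=50/17: scale R2 → (0, 0, 1, 3/10)
  clear (0,2): R0 −= (10/17)R2 → (1, 0, 0, 0)
  clear (1,2): R1 −= (-2/17)R2 → (0, 1, 0, 4/5)
  clear (3,2): R3 −= (14/17)R2 → (0, 0, 0, -18/5)
pivot(3,3)=-18/5: scale R3 → (0, 0, 0, 1)
  clear (1,3): R1 −= (4/5)R3 → (0, 1, 0, 0)
  clear (2,3): R2 −= (3/10)R3 → (0, 0, 1, 0)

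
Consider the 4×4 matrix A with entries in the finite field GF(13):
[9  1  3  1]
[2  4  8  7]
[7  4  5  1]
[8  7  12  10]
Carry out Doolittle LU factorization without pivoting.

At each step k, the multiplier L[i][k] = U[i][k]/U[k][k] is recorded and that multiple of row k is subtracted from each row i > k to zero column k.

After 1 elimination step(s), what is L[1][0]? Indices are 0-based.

k=0: U[0][0]=9
  eliminate (1,0): mult=6, new row 1: (0, 11, 3, 1); set L[1][0]=6
  eliminate (2,0): mult=8, new row 2: (0, 9, 7, 6); set L[2][0]=8
  eliminate (3,0): mult=11, new row 3: (0, 9, 5, 12); set L[3][0]=11

L[1][0] = 6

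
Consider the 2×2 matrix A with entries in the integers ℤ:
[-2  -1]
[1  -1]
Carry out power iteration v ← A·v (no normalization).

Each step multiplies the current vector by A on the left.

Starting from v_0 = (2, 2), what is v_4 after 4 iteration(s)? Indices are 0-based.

v_4 = (18, -36)

v_0 = (2, 2).
v_1 = A·v_0 = (-6, 0).
v_2 = A·v_1 = (12, -6).
v_3 = A·v_2 = (-18, 18).
v_4 = A·v_3 = (18, -36).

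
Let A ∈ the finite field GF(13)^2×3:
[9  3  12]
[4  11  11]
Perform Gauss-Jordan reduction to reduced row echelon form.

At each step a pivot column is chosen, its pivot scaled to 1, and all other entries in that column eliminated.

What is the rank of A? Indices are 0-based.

[1] R0 /= 9  ⇒  (1, 9, 10)
     R1 -= 4·R0  ⇒  (0, 1, 10)
[2] R1 /= 1  ⇒  (0, 1, 10)
     R0 -= 9·R1  ⇒  (1, 0, 11)

rank = 2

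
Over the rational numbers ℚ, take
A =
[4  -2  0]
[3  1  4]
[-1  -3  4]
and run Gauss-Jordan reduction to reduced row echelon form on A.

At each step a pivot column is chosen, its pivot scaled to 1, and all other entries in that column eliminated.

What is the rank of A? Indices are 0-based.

rank = 3

step 1: normalize row 0 (÷4) = (1, -1/2, 0)
  row 1: subtract 3×row0 = (0, 5/2, 4)
  row 2: subtract -1×row0 = (0, -7/2, 4)
step 2: normalize row 1 (÷5/2) = (0, 1, 8/5)
  row 0: subtract -1/2×row1 = (1, 0, 4/5)
  row 2: subtract -7/2×row1 = (0, 0, 48/5)
step 3: normalize row 2 (÷48/5) = (0, 0, 1)
  row 0: subtract 4/5×row2 = (1, 0, 0)
  row 1: subtract 8/5×row2 = (0, 1, 0)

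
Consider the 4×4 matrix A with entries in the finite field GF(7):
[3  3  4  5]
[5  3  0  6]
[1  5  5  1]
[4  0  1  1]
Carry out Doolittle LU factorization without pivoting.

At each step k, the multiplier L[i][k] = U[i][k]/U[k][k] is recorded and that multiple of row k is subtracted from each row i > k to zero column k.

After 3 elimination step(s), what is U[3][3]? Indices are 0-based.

U[3][3] = 2

k=0: U[0][0]=3
  eliminate (1,0): mult=4, new row 1: (0, 5, 5, 0); set L[1][0]=4
  eliminate (2,0): mult=5, new row 2: (0, 4, 6, 4); set L[2][0]=5
  eliminate (3,0): mult=6, new row 3: (0, 3, 5, 6); set L[3][0]=6
k=1: U[1][1]=5
  eliminate (2,1): mult=5, new row 2: (0, 0, 2, 4); set L[2][1]=5
  eliminate (3,1): mult=2, new row 3: (0, 0, 2, 6); set L[3][1]=2
k=2: U[2][2]=2
  eliminate (3,2): mult=1, new row 3: (0, 0, 0, 2); set L[3][2]=1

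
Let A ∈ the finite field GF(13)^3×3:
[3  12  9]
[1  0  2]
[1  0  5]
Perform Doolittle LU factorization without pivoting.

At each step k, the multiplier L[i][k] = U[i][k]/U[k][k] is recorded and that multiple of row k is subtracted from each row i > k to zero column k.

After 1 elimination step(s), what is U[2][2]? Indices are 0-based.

U[2][2] = 2

[col 0] pivot 3
  R1 -= 9*R0 → (0, 9, 12)  (L[1][0] := 9)
  R2 -= 9*R0 → (0, 9, 2)  (L[2][0] := 9)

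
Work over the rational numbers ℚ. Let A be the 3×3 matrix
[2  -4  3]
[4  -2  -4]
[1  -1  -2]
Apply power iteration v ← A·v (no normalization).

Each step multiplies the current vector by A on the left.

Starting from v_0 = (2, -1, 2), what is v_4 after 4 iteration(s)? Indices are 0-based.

v_0 = (2, -1, 2).
v_1 = A·v_0 = (14, 2, -1).
v_2 = A·v_1 = (17, 56, 14).
v_3 = A·v_2 = (-148, -100, -67).
v_4 = A·v_3 = (-97, -124, 86).

v_4 = (-97, -124, 86)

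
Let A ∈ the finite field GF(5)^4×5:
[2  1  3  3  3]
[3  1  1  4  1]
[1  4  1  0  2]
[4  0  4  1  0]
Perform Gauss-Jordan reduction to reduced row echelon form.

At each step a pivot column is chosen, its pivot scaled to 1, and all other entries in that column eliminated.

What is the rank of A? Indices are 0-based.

[1] R0 /= 2  ⇒  (1, 3, 4, 4, 4)
     R1 -= 3·R0  ⇒  (0, 2, 4, 2, 4)
     R2 -= 1·R0  ⇒  (0, 1, 2, 1, 3)
     R3 -= 4·R0  ⇒  (0, 3, 3, 0, 4)
[2] R1 /= 2  ⇒  (0, 1, 2, 1, 2)
     R0 -= 3·R1  ⇒  (1, 0, 3, 1, 3)
     R2 -= 1·R1  ⇒  (0, 0, 0, 0, 1)
     R3 -= 3·R1  ⇒  (0, 0, 2, 2, 3)
[3] R2 <-> R3
[3] R2 /= 2  ⇒  (0, 0, 1, 1, 4)
     R0 -= 3·R2  ⇒  (1, 0, 0, 3, 1)
     R1 -= 2·R2  ⇒  (0, 1, 0, 4, 4)
column 3 empty below row 3
[4] R3 /= 1  ⇒  (0, 0, 0, 0, 1)
     R0 -= 1·R3  ⇒  (1, 0, 0, 3, 0)
     R1 -= 4·R3  ⇒  (0, 1, 0, 4, 0)
     R2 -= 4·R3  ⇒  (0, 0, 1, 1, 0)

rank = 4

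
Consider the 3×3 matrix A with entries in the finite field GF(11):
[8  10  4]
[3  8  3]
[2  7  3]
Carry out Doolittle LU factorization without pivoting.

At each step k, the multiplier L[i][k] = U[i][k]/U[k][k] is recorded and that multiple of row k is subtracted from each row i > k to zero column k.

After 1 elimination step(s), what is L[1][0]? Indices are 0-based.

k=0: U[0][0]=8
  eliminate (1,0): mult=10, new row 1: (0, 7, 7); set L[1][0]=10
  eliminate (2,0): mult=3, new row 2: (0, 10, 2); set L[2][0]=3

L[1][0] = 10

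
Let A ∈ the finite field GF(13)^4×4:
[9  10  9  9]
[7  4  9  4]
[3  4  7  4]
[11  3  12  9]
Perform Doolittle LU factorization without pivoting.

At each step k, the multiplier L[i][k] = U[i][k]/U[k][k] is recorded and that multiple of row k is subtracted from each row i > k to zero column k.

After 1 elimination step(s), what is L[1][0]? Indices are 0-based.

Step 1: pivot at (0,0) is 9.
  row1 ← row1 − (8)·row0  ⇒  L[1][0]=8, U row1=(0, 2, 2, 10)
  row2 ← row2 − (9)·row0  ⇒  L[2][0]=9, U row2=(0, 5, 4, 1)
  row3 ← row3 − (7)·row0  ⇒  L[3][0]=7, U row3=(0, 11, 1, 11)

L[1][0] = 8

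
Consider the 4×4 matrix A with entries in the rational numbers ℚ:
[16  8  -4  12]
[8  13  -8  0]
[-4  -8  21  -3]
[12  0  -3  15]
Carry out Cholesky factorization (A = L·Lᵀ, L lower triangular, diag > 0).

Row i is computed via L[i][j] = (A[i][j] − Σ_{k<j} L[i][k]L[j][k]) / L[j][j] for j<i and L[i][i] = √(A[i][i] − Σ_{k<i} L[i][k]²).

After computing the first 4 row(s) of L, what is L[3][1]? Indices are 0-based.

Step 1: L[0][0] = √(16) = 4.
  L[1][0] = (8) / L[0][0] = 2.
Step 2: L[1][1] = √(9) = 3.
  L[2][0] = (-4) / L[0][0] = -1.
  L[2][1] = (-6) / L[1][1] = -2.
Step 3: L[2][2] = √(16) = 4.
  L[3][0] = (12) / L[0][0] = 3.
  L[3][1] = (-6) / L[1][1] = -2.
  L[3][2] = (-4) / L[2][2] = -1.
Step 4: L[3][3] = √(1) = 1.

L[3][1] = -2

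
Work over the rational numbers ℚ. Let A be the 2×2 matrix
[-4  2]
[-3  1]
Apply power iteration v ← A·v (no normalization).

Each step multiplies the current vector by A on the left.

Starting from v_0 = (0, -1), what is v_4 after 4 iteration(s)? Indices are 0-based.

v_0 = (0, -1).
v_1 = A·v_0 = (-2, -1).
v_2 = A·v_1 = (6, 5).
v_3 = A·v_2 = (-14, -13).
v_4 = A·v_3 = (30, 29).

v_4 = (30, 29)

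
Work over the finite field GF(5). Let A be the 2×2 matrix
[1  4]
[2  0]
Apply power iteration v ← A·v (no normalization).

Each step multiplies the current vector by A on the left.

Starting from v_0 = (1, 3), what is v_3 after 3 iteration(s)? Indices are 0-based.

v_3 = (0, 2)

v_0 = (1, 3).
v_1 = A·v_0 = (3, 2).
v_2 = A·v_1 = (1, 1).
v_3 = A·v_2 = (0, 2).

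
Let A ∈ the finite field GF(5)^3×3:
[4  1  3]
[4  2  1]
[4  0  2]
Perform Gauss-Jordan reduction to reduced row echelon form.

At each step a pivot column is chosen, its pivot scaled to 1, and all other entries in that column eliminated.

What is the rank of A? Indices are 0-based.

step 1: normalize row 0 (÷4) = (1, 4, 2)
  row 1: subtract 4×row0 = (0, 1, 3)
  row 2: subtract 4×row0 = (0, 4, 4)
step 2: normalize row 1 (÷1) = (0, 1, 3)
  row 0: subtract 4×row1 = (1, 0, 0)
  row 2: subtract 4×row1 = (0, 0, 2)
step 3: normalize row 2 (÷2) = (0, 0, 1)
  row 1: subtract 3×row2 = (0, 1, 0)

rank = 3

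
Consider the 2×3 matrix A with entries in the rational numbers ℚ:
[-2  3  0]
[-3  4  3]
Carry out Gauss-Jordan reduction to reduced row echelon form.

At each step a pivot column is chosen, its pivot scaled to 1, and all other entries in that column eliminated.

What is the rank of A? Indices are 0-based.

rank = 2

[1] R0 /= -2  ⇒  (1, -3/2, 0)
     R1 -= -3·R0  ⇒  (0, -1/2, 3)
[2] R1 /= -1/2  ⇒  (0, 1, -6)
     R0 -= -3/2·R1  ⇒  (1, 0, -9)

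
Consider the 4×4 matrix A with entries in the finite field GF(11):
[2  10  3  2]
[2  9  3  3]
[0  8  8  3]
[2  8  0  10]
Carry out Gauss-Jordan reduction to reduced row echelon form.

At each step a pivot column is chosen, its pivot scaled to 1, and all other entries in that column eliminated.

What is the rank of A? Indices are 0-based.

rank = 4

step 1: normalize row 0 (÷2) = (1, 5, 7, 1)
  row 1: subtract 2×row0 = (0, 10, 0, 1)
  row 3: subtract 2×row0 = (0, 9, 8, 8)
step 2: normalize row 1 (÷10) = (0, 1, 0, 10)
  row 0: subtract 5×row1 = (1, 0, 7, 6)
  row 2: subtract 8×row1 = (0, 0, 8, 0)
  row 3: subtract 9×row1 = (0, 0, 8, 6)
step 3: normalize row 2 (÷8) = (0, 0, 1, 0)
  row 0: subtract 7×row2 = (1, 0, 0, 6)
  row 3: subtract 8×row2 = (0, 0, 0, 6)
step 4: normalize row 3 (÷6) = (0, 0, 0, 1)
  row 0: subtract 6×row3 = (1, 0, 0, 0)
  row 1: subtract 10×row3 = (0, 1, 0, 0)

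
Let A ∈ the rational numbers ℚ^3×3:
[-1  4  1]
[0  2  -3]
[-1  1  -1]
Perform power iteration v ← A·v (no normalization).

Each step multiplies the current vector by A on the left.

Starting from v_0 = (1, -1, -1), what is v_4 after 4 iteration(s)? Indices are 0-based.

v_4 = (-87, 8, -21)

v_0 = (1, -1, -1).
v_1 = A·v_0 = (-6, 1, -1).
v_2 = A·v_1 = (9, 5, 8).
v_3 = A·v_2 = (19, -14, -12).
v_4 = A·v_3 = (-87, 8, -21).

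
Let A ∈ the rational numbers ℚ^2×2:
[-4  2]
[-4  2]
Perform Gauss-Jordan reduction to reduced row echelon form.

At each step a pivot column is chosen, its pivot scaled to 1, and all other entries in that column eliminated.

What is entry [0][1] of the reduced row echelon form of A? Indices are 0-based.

M[0][1] = -1/2

[1] R0 /= -4  ⇒  (1, -1/2)
     R1 -= -4·R0  ⇒  (0, 0)
column 1 empty below row 1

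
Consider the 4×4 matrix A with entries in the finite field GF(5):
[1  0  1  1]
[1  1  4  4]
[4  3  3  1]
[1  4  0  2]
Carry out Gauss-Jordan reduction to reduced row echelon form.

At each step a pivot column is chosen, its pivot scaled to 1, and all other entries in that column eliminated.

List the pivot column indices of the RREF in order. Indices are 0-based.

pivot(0,0)=1: scale R0 → (1, 0, 1, 1)
  clear (1,0): R1 −= (1)R0 → (0, 1, 3, 3)
  clear (2,0): R2 −= (4)R0 → (0, 3, 4, 2)
  clear (3,0): R3 −= (1)R0 → (0, 4, 4, 1)
pivot(1,1)=1: scale R1 → (0, 1, 3, 3)
  clear (2,1): R2 −= (3)R1 → (0, 0, 0, 3)
  clear (3,1): R3 −= (4)R1 → (0, 0, 2, 4)
pivot(2,2): swap R2↔R3
pivot(2,2)=2: scale R2 → (0, 0, 1, 2)
  clear (0,2): R0 −= (1)R2 → (1, 0, 0, 4)
  clear (1,2): R1 −= (3)R2 → (0, 1, 0, 2)
pivot(3,3)=3: scale R3 → (0, 0, 0, 1)
  clear (0,3): R0 −= (4)R3 → (1, 0, 0, 0)
  clear (1,3): R1 −= (2)R3 → (0, 1, 0, 0)
  clear (2,3): R2 −= (2)R3 → (0, 0, 1, 0)

pivot columns: 0, 1, 2, 3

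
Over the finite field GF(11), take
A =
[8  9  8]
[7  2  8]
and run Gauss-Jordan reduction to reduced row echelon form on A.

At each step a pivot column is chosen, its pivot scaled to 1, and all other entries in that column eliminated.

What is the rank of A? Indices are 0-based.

pivot(0,0)=8: scale R0 → (1, 8, 1)
  clear (1,0): R1 −= (7)R0 → (0, 1, 1)
pivot(1,1)=1: scale R1 → (0, 1, 1)
  clear (0,1): R0 −= (8)R1 → (1, 0, 4)

rank = 2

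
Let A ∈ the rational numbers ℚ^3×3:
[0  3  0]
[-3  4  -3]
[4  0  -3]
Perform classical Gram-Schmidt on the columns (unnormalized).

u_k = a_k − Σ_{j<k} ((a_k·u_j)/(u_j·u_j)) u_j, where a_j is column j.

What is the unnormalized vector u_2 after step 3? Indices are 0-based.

u_2 = (1008/481, -756/481, -567/481)

Step 1: u_0 = a_0 = (0, -3, 4).
Step 2: u_1 = a_1 − (-12/25)·u_0 = (3, 64/25, 48/25).
Step 3: u_2 = a_2 − (-3/25)·u_0 − (-336/481)·u_1 = (1008/481, -756/481, -567/481).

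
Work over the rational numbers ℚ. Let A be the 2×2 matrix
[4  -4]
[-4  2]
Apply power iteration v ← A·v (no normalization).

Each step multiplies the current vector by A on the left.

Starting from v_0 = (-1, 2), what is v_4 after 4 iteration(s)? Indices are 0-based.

v_0 = (-1, 2).
v_1 = A·v_0 = (-12, 8).
v_2 = A·v_1 = (-80, 64).
v_3 = A·v_2 = (-576, 448).
v_4 = A·v_3 = (-4096, 3200).

v_4 = (-4096, 3200)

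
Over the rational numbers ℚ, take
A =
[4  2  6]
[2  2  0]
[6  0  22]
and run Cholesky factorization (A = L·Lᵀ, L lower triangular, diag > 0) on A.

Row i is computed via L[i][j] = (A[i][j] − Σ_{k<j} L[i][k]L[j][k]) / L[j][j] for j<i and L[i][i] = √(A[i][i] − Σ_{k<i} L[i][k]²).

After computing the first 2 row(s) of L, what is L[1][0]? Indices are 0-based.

L[1][0] = 1

Step 1: L[0][0] = √(4) = 2.
  L[1][0] = (2) / L[0][0] = 1.
Step 2: L[1][1] = √(1) = 1.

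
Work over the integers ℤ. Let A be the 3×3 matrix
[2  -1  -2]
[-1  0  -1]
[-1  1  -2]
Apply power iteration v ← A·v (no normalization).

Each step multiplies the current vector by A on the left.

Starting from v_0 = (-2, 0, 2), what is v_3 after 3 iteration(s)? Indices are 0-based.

v_3 = (-58, 0, -2)

v_0 = (-2, 0, 2).
v_1 = A·v_0 = (-8, 0, -2).
v_2 = A·v_1 = (-12, 10, 12).
v_3 = A·v_2 = (-58, 0, -2).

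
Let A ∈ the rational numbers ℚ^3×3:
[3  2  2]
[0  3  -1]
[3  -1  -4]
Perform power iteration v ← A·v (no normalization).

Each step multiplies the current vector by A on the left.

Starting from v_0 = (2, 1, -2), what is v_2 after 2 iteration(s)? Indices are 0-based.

v_0 = (2, 1, -2).
v_1 = A·v_0 = (4, 5, 13).
v_2 = A·v_1 = (48, 2, -45).

v_2 = (48, 2, -45)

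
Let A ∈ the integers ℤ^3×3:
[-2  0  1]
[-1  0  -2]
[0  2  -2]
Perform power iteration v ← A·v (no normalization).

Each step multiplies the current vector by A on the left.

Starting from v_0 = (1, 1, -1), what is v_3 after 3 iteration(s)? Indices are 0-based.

v_0 = (1, 1, -1).
v_1 = A·v_0 = (-3, 1, 4).
v_2 = A·v_1 = (10, -5, -6).
v_3 = A·v_2 = (-26, 2, 2).

v_3 = (-26, 2, 2)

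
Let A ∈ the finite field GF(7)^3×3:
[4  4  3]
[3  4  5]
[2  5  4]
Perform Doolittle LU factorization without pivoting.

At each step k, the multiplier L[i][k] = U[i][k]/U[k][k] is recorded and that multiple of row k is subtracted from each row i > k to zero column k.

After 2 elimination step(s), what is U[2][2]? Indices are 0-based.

k=0: U[0][0]=4
  eliminate (1,0): mult=6, new row 1: (0, 1, 1); set L[1][0]=6
  eliminate (2,0): mult=4, new row 2: (0, 3, 6); set L[2][0]=4
k=1: U[1][1]=1
  eliminate (2,1): mult=3, new row 2: (0, 0, 3); set L[2][1]=3

U[2][2] = 3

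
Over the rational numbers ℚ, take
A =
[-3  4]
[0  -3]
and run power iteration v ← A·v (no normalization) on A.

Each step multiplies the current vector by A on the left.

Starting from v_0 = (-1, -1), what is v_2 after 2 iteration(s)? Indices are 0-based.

v_2 = (15, -9)

v_0 = (-1, -1).
v_1 = A·v_0 = (-1, 3).
v_2 = A·v_1 = (15, -9).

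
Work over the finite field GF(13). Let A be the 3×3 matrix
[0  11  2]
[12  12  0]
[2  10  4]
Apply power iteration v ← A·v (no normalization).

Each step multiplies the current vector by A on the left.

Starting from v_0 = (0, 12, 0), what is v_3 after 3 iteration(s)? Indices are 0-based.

v_0 = (0, 12, 0).
v_1 = A·v_0 = (2, 1, 3).
v_2 = A·v_1 = (4, 10, 0).
v_3 = A·v_2 = (6, 12, 4).

v_3 = (6, 12, 4)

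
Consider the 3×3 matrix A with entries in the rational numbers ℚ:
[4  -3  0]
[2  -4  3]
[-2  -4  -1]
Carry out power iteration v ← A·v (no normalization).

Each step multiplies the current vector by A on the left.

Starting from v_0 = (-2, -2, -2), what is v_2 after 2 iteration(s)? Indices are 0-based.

v_2 = (-2, 46, -2)

v_0 = (-2, -2, -2).
v_1 = A·v_0 = (-2, -2, 14).
v_2 = A·v_1 = (-2, 46, -2).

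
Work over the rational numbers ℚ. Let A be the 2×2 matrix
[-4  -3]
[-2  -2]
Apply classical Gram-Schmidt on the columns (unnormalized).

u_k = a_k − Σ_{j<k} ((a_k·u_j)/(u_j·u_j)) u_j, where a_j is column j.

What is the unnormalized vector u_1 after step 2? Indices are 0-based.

Step 1: u_0 = a_0 = (-4, -2).
Step 2: u_1 = a_1 − (4/5)·u_0 = (1/5, -2/5).

u_1 = (1/5, -2/5)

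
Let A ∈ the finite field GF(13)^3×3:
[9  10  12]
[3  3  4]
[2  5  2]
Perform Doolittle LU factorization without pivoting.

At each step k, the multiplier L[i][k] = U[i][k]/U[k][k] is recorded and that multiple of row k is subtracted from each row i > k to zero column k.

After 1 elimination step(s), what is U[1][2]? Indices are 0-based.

Step 1: pivot at (0,0) is 9.
  row1 ← row1 − (9)·row0  ⇒  L[1][0]=9, U row1=(0, 4, 0)
  row2 ← row2 − (6)·row0  ⇒  L[2][0]=6, U row2=(0, 10, 8)

U[1][2] = 0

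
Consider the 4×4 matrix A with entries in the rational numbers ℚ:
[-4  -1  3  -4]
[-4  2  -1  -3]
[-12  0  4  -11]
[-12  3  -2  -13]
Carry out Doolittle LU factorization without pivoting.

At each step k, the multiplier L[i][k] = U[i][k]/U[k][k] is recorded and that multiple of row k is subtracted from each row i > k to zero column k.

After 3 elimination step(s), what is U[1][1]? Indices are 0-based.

[col 0] pivot -4
  R1 -= 1*R0 → (0, 3, -4, 1)  (L[1][0] := 1)
  R2 -= 3*R0 → (0, 3, -5, 1)  (L[2][0] := 3)
  R3 -= 3*R0 → (0, 6, -11, -1)  (L[3][0] := 3)
[col 1] pivot 3
  R2 -= 1*R1 → (0, 0, -1, 0)  (L[2][1] := 1)
  R3 -= 2*R1 → (0, 0, -3, -3)  (L[3][1] := 2)
[col 2] pivot -1
  R3 -= 3*R2 → (0, 0, 0, -3)  (L[3][2] := 3)

U[1][1] = 3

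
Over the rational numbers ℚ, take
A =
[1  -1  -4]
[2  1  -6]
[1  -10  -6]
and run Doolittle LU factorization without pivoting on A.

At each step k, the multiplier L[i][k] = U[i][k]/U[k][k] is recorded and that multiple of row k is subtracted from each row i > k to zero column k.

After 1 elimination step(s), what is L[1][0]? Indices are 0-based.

L[1][0] = 2

[col 0] pivot 1
  R1 -= 2*R0 → (0, 3, 2)  (L[1][0] := 2)
  R2 -= 1*R0 → (0, -9, -2)  (L[2][0] := 1)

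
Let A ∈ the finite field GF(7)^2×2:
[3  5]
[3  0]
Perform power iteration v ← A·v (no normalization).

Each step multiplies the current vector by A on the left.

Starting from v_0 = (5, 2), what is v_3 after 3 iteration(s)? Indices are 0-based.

v_0 = (5, 2).
v_1 = A·v_0 = (4, 1).
v_2 = A·v_1 = (3, 5).
v_3 = A·v_2 = (6, 2).

v_3 = (6, 2)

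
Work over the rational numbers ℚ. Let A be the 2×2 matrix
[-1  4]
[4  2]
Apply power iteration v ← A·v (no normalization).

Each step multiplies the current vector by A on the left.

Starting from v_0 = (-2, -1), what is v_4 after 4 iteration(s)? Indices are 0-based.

v_4 = (-758, -712)

v_0 = (-2, -1).
v_1 = A·v_0 = (-2, -10).
v_2 = A·v_1 = (-38, -28).
v_3 = A·v_2 = (-74, -208).
v_4 = A·v_3 = (-758, -712).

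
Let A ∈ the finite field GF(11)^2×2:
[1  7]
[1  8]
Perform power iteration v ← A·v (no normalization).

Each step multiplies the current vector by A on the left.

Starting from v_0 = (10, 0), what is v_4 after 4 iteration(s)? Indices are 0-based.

v_0 = (10, 0).
v_1 = A·v_0 = (10, 10).
v_2 = A·v_1 = (3, 2).
v_3 = A·v_2 = (6, 8).
v_4 = A·v_3 = (7, 4).

v_4 = (7, 4)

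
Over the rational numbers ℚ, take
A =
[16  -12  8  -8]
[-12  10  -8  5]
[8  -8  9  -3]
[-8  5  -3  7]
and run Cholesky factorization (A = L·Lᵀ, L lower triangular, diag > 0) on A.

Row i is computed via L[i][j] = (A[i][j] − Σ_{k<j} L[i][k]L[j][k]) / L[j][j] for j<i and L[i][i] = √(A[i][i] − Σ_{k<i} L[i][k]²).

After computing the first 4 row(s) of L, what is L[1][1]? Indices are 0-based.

L[1][1] = 1

Step 1: L[0][0] = √(16) = 4.
  L[1][0] = (-12) / L[0][0] = -3.
Step 2: L[1][1] = √(1) = 1.
  L[2][0] = (8) / L[0][0] = 2.
  L[2][1] = (-2) / L[1][1] = -2.
Step 3: L[2][2] = √(1) = 1.
  L[3][0] = (-8) / L[0][0] = -2.
  L[3][1] = (-1) / L[1][1] = -1.
  L[3][2] = (-1) / L[2][2] = -1.
Step 4: L[3][3] = √(1) = 1.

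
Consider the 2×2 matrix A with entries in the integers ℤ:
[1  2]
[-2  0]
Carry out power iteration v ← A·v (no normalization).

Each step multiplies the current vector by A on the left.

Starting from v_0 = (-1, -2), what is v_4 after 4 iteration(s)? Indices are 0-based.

v_0 = (-1, -2).
v_1 = A·v_0 = (-5, 2).
v_2 = A·v_1 = (-1, 10).
v_3 = A·v_2 = (19, 2).
v_4 = A·v_3 = (23, -38).

v_4 = (23, -38)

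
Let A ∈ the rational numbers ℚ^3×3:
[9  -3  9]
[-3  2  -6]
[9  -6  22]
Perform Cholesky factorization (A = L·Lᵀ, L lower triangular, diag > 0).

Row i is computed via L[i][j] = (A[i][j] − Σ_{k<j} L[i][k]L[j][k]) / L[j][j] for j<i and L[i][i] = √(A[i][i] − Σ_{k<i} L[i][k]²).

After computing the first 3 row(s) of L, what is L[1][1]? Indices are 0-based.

Step 1: L[0][0] = √(9) = 3.
  L[1][0] = (-3) / L[0][0] = -1.
Step 2: L[1][1] = √(1) = 1.
  L[2][0] = (9) / L[0][0] = 3.
  L[2][1] = (-3) / L[1][1] = -3.
Step 3: L[2][2] = √(4) = 2.

L[1][1] = 1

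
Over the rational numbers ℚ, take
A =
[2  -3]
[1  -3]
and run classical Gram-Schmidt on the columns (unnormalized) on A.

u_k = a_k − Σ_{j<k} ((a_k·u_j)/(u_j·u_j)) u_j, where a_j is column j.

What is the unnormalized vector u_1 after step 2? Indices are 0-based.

u_1 = (3/5, -6/5)

Step 1: u_0 = a_0 = (2, 1).
Step 2: u_1 = a_1 − (-9/5)·u_0 = (3/5, -6/5).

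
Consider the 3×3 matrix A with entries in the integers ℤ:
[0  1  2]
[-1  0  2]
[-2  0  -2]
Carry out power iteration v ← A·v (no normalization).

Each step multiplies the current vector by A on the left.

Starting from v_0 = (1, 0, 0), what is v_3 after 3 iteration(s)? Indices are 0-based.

v_3 = (4, 13, 2)

v_0 = (1, 0, 0).
v_1 = A·v_0 = (0, -1, -2).
v_2 = A·v_1 = (-5, -4, 4).
v_3 = A·v_2 = (4, 13, 2).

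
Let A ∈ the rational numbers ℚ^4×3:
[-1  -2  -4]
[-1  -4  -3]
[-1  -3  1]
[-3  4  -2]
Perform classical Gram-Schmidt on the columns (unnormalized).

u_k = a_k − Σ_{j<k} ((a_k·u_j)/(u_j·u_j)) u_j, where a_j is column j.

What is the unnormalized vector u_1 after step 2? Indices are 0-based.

Step 1: u_0 = a_0 = (-1, -1, -1, -3).
Step 2: u_1 = a_1 − (-1/4)·u_0 = (-9/4, -17/4, -13/4, 13/4).

u_1 = (-9/4, -17/4, -13/4, 13/4)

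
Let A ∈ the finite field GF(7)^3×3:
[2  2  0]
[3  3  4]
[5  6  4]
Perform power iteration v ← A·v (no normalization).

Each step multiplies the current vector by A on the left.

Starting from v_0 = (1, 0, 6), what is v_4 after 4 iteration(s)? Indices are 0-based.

v_0 = (1, 0, 6).
v_1 = A·v_0 = (2, 6, 1).
v_2 = A·v_1 = (2, 0, 1).
v_3 = A·v_2 = (4, 3, 0).
v_4 = A·v_3 = (0, 0, 3).

v_4 = (0, 0, 3)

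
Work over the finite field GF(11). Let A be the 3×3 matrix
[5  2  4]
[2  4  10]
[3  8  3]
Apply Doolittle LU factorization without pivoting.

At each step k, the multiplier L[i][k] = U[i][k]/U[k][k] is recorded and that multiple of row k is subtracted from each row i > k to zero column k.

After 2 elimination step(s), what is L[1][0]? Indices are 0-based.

L[1][0] = 7

[col 0] pivot 5
  R1 -= 7*R0 → (0, 1, 4)  (L[1][0] := 7)
  R2 -= 5*R0 → (0, 9, 5)  (L[2][0] := 5)
[col 1] pivot 1
  R2 -= 9*R1 → (0, 0, 2)  (L[2][1] := 9)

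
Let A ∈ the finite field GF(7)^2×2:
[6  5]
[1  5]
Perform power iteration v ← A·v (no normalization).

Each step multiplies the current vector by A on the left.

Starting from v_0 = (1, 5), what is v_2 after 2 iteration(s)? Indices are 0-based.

v_0 = (1, 5).
v_1 = A·v_0 = (3, 5).
v_2 = A·v_1 = (1, 0).

v_2 = (1, 0)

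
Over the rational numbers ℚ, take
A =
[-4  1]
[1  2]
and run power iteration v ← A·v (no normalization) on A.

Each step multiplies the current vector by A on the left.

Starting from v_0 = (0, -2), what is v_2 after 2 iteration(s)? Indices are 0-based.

v_2 = (4, -10)

v_0 = (0, -2).
v_1 = A·v_0 = (-2, -4).
v_2 = A·v_1 = (4, -10).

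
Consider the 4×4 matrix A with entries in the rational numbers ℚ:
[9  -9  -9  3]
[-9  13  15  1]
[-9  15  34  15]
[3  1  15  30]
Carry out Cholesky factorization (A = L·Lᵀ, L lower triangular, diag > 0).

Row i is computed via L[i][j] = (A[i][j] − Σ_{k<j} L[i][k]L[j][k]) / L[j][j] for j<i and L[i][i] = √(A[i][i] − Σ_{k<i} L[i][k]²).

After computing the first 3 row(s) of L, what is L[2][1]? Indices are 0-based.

L[2][1] = 3

Step 1: L[0][0] = √(9) = 3.
  L[1][0] = (-9) / L[0][0] = -3.
Step 2: L[1][1] = √(4) = 2.
  L[2][0] = (-9) / L[0][0] = -3.
  L[2][1] = (6) / L[1][1] = 3.
Step 3: L[2][2] = √(16) = 4.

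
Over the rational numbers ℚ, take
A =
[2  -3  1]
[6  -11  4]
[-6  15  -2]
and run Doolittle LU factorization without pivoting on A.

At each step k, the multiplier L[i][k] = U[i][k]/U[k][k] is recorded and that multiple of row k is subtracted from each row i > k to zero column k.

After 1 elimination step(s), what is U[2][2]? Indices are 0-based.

U[2][2] = 1

Step 1: pivot at (0,0) is 2.
  row1 ← row1 − (3)·row0  ⇒  L[1][0]=3, U row1=(0, -2, 1)
  row2 ← row2 − (-3)·row0  ⇒  L[2][0]=-3, U row2=(0, 6, 1)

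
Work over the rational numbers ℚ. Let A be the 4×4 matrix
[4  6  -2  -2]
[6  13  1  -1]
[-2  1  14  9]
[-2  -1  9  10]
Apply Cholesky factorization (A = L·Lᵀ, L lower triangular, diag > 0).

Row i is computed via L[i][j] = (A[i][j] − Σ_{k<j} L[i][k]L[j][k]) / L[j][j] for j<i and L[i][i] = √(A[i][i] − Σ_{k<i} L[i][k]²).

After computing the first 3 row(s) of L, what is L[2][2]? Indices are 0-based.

Step 1: L[0][0] = √(4) = 2.
  L[1][0] = (6) / L[0][0] = 3.
Step 2: L[1][1] = √(4) = 2.
  L[2][0] = (-2) / L[0][0] = -1.
  L[2][1] = (4) / L[1][1] = 2.
Step 3: L[2][2] = √(9) = 3.

L[2][2] = 3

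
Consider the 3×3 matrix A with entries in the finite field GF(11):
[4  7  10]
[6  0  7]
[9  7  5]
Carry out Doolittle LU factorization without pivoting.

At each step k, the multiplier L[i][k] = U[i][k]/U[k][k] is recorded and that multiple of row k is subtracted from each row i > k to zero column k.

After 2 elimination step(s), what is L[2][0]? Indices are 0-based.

k=0: U[0][0]=4
  eliminate (1,0): mult=7, new row 1: (0, 6, 3); set L[1][0]=7
  eliminate (2,0): mult=5, new row 2: (0, 5, 10); set L[2][0]=5
k=1: U[1][1]=6
  eliminate (2,1): mult=10, new row 2: (0, 0, 2); set L[2][1]=10

L[2][0] = 5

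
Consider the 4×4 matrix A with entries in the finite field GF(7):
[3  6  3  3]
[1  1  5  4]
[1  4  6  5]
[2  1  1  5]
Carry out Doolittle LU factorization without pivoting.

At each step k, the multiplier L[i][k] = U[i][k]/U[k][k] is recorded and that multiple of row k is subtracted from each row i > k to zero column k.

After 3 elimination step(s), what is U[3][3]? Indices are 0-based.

k=0: U[0][0]=3
  eliminate (1,0): mult=5, new row 1: (0, 6, 4, 3); set L[1][0]=5
  eliminate (2,0): mult=5, new row 2: (0, 2, 5, 4); set L[2][0]=5
  eliminate (3,0): mult=3, new row 3: (0, 4, 6, 3); set L[3][0]=3
k=1: U[1][1]=6
  eliminate (2,1): mult=5, new row 2: (0, 0, 6, 3); set L[2][1]=5
  eliminate (3,1): mult=3, new row 3: (0, 0, 1, 1); set L[3][1]=3
k=2: U[2][2]=6
  eliminate (3,2): mult=6, new row 3: (0, 0, 0, 4); set L[3][2]=6

U[3][3] = 4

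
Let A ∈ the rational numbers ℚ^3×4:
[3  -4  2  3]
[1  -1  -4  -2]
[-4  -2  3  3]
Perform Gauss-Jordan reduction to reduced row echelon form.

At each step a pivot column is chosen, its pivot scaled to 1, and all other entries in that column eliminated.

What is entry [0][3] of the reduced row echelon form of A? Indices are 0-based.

M[0][3] = -5/97

pivot(0,0)=3: scale R0 → (1, -4/3, 2/3, 1)
  clear (1,0): R1 −= (1)R0 → (0, 1/3, -14/3, -3)
  clear (2,0): R2 −= (-4)R0 → (0, -22/3, 17/3, 7)
pivot(1,1)=1/3: scale R1 → (0, 1, -14, -9)
  clear (0,1): R0 −= (-4/3)R1 → (1, 0, -18, -11)
  clear (2,1): R2 −= (-22/3)R1 → (0, 0, -97, -59)
pivot(2,2)=-97: scale R2 → (0, 0, 1, 59/97)
  clear (0,2): R0 −= (-18)R2 → (1, 0, 0, -5/97)
  clear (1,2): R1 −= (-14)R2 → (0, 1, 0, -47/97)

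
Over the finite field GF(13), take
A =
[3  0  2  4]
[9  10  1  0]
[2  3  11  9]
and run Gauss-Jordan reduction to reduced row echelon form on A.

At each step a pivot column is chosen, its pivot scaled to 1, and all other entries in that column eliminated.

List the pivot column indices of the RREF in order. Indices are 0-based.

step 1: normalize row 0 (÷3) = (1, 0, 5, 10)
  row 1: subtract 9×row0 = (0, 10, 8, 1)
  row 2: subtract 2×row0 = (0, 3, 1, 2)
step 2: normalize row 1 (÷10) = (0, 1, 6, 4)
  row 2: subtract 3×row1 = (0, 0, 9, 3)
step 3: normalize row 2 (÷9) = (0, 0, 1, 9)
  row 0: subtract 5×row2 = (1, 0, 0, 4)
  row 1: subtract 6×row2 = (0, 1, 0, 2)

pivot columns: 0, 1, 2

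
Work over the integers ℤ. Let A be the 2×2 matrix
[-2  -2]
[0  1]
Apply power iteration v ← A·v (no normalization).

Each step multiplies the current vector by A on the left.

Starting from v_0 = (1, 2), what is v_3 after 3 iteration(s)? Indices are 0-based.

v_0 = (1, 2).
v_1 = A·v_0 = (-6, 2).
v_2 = A·v_1 = (8, 2).
v_3 = A·v_2 = (-20, 2).

v_3 = (-20, 2)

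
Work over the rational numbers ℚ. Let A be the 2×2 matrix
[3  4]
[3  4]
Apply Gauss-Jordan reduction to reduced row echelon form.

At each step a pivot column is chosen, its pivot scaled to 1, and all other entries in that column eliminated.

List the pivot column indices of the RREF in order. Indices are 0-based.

pivot columns: 0

[1] R0 /= 3  ⇒  (1, 4/3)
     R1 -= 3·R0  ⇒  (0, 0)
column 1 empty below row 1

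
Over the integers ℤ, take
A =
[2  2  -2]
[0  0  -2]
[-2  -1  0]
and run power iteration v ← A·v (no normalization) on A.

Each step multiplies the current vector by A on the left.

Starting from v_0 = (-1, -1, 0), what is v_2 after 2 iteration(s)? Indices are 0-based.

v_0 = (-1, -1, 0).
v_1 = A·v_0 = (-4, 0, 3).
v_2 = A·v_1 = (-14, -6, 8).

v_2 = (-14, -6, 8)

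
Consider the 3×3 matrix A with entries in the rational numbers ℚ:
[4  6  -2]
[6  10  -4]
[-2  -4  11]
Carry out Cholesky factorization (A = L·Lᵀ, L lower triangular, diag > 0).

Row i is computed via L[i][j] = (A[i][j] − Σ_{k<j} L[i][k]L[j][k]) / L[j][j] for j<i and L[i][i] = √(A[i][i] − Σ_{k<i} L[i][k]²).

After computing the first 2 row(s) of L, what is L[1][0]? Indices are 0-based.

Step 1: L[0][0] = √(4) = 2.
  L[1][0] = (6) / L[0][0] = 3.
Step 2: L[1][1] = √(1) = 1.

L[1][0] = 3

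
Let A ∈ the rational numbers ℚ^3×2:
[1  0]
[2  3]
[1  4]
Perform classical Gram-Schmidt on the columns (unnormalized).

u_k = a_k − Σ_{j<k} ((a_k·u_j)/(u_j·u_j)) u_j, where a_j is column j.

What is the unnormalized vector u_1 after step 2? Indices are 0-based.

Step 1: u_0 = a_0 = (1, 2, 1).
Step 2: u_1 = a_1 − (5/3)·u_0 = (-5/3, -1/3, 7/3).

u_1 = (-5/3, -1/3, 7/3)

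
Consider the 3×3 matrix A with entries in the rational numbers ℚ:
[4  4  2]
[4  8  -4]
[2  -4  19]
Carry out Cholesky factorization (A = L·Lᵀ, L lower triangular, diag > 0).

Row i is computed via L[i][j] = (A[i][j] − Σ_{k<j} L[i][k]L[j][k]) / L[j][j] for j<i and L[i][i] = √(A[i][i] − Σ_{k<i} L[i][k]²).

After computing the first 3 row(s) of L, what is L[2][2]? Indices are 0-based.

L[2][2] = 3

Step 1: L[0][0] = √(4) = 2.
  L[1][0] = (4) / L[0][0] = 2.
Step 2: L[1][1] = √(4) = 2.
  L[2][0] = (2) / L[0][0] = 1.
  L[2][1] = (-6) / L[1][1] = -3.
Step 3: L[2][2] = √(9) = 3.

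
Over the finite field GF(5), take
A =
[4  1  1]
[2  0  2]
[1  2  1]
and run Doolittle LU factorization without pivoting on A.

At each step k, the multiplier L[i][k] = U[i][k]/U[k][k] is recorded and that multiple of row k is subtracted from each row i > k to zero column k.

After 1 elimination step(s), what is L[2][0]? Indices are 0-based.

L[2][0] = 4

k=0: U[0][0]=4
  eliminate (1,0): mult=3, new row 1: (0, 2, 4); set L[1][0]=3
  eliminate (2,0): mult=4, new row 2: (0, 3, 2); set L[2][0]=4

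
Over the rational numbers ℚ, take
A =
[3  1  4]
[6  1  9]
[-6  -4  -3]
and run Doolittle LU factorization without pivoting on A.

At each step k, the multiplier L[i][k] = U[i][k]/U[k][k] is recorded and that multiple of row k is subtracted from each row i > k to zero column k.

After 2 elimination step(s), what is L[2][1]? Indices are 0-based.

Step 1: pivot at (0,0) is 3.
  row1 ← row1 − (2)·row0  ⇒  L[1][0]=2, U row1=(0, -1, 1)
  row2 ← row2 − (-2)·row0  ⇒  L[2][0]=-2, U row2=(0, -2, 5)
Step 2: pivot at (1,1) is -1.
  row2 ← row2 − (2)·row1  ⇒  L[2][1]=2, U row2=(0, 0, 3)

L[2][1] = 2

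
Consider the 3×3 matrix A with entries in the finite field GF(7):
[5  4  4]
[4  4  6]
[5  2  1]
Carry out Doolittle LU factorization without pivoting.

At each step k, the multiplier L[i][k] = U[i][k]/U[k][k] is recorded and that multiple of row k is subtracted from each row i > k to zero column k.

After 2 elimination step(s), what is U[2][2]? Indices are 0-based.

U[2][2] = 4

Step 1: pivot at (0,0) is 5.
  row1 ← row1 − (5)·row0  ⇒  L[1][0]=5, U row1=(0, 5, 0)
  row2 ← row2 − (1)·row0  ⇒  L[2][0]=1, U row2=(0, 5, 4)
Step 2: pivot at (1,1) is 5.
  row2 ← row2 − (1)·row1  ⇒  L[2][1]=1, U row2=(0, 0, 4)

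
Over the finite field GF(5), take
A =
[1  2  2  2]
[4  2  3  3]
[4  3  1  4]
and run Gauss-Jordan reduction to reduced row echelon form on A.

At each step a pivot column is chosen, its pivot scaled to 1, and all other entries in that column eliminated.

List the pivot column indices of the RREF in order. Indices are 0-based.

pivot columns: 0, 1, 2

pivot(0,0)=1: scale R0 → (1, 2, 2, 2)
  clear (1,0): R1 −= (4)R0 → (0, 4, 0, 0)
  clear (2,0): R2 −= (4)R0 → (0, 0, 3, 1)
pivot(1,1)=4: scale R1 → (0, 1, 0, 0)
  clear (0,1): R0 −= (2)R1 → (1, 0, 2, 2)
pivot(2,2)=3: scale R2 → (0, 0, 1, 2)
  clear (0,2): R0 −= (2)R2 → (1, 0, 0, 3)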